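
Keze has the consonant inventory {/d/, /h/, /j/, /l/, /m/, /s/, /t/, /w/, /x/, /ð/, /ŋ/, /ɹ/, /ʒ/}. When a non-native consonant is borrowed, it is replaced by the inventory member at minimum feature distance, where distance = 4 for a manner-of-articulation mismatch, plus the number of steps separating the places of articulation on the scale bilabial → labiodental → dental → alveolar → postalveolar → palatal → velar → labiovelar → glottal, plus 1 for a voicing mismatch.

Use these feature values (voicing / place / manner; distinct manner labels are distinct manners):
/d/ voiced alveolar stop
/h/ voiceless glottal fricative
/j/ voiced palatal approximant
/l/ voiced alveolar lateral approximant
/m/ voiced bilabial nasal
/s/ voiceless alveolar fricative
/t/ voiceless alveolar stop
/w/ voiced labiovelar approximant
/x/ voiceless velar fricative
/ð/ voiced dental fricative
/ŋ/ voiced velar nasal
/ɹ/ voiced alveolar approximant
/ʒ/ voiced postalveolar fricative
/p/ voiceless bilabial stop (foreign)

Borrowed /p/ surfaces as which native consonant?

t

/t/ is closest: same manner (stop), place distance 3 (bilabial→alveolar), same voicing; total 3. Next closest is /d/ at distance 4.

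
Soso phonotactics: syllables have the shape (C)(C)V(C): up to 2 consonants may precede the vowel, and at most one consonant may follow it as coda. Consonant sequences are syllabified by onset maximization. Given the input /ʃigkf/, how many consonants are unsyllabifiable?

2

Syllabifying with onset maximization leaves /k/, /f/ stranded (at most one coda consonant is licensed; onsets may contain at most 2 consonants).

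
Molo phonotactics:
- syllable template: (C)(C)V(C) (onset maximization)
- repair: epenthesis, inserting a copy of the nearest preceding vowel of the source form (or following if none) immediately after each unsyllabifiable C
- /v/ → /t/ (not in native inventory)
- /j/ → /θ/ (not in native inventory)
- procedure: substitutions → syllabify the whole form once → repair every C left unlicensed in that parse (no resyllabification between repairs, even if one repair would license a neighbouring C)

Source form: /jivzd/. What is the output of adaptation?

θitzidi

Substitution: /j/ → /θ/, /v/ → /t/, giving /θitzd/.
Under (C)(C)V(C), the unsyllabifiable consonants are /z/, /d/ (at most one coda consonant is licensed; onsets may contain at most 2 consonants).
Epenthesis after each stranded consonant: /z/ → /zi/, /d/ → /di/.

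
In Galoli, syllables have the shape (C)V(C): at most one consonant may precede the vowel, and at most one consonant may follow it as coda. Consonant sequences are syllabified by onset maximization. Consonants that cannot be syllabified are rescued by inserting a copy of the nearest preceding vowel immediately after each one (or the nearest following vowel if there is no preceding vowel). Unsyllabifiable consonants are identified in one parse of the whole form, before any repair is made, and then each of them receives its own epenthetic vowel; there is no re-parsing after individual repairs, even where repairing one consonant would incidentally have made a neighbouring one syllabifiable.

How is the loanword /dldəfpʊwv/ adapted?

dələdəfpʊwvʊ

The consonants /d/, /l/, /v/ cannot be parsed into a legal (C)V(C) syllable (at most one coda consonant is licensed; onsets are limited to one consonant).
Epenthesis after each stranded consonant: /d/ → /də/, /l/ → /lə/, /v/ → /vʊ/.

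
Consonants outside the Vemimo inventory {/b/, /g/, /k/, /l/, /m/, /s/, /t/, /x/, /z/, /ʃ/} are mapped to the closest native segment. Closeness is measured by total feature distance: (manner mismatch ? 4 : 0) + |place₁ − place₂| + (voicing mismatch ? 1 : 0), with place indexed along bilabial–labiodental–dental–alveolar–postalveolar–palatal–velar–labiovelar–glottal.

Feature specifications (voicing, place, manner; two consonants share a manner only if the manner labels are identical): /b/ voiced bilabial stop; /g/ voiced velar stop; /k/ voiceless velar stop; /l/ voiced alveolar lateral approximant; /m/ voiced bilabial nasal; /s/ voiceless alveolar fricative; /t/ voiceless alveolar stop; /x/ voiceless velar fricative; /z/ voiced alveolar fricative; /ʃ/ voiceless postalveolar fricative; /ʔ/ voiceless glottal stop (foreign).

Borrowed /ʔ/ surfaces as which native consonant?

/k/ is closest: same manner (stop), place distance 2 (glottal→velar), same voicing; total 2. Next closest is /g/ at distance 3.

k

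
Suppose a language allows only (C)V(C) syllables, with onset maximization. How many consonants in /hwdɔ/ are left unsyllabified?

2

Syllabifying with onset maximization leaves /h/, /w/ stranded (at most one coda consonant is licensed; onsets are limited to one consonant).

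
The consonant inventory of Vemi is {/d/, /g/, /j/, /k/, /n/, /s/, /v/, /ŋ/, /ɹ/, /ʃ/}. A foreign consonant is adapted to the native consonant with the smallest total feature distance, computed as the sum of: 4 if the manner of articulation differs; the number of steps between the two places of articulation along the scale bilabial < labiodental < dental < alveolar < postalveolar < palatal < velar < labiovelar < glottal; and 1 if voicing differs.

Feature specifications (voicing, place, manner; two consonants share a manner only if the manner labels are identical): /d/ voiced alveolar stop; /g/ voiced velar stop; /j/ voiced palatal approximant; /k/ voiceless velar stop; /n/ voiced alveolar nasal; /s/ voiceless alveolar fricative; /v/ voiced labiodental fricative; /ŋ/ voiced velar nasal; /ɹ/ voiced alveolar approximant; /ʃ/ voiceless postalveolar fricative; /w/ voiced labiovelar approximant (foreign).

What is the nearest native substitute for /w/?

j

/j/ is closest: same manner (approximant), place distance 2 (labiovelar→palatal), same voicing; total 2. Next closest is /ɹ/ at distance 4.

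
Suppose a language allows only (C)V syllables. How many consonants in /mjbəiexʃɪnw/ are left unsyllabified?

Syllabifying with onset maximization leaves /m/, /j/, /x/, /n/, /w/ stranded (no codas are permitted; onsets are limited to one consonant).

5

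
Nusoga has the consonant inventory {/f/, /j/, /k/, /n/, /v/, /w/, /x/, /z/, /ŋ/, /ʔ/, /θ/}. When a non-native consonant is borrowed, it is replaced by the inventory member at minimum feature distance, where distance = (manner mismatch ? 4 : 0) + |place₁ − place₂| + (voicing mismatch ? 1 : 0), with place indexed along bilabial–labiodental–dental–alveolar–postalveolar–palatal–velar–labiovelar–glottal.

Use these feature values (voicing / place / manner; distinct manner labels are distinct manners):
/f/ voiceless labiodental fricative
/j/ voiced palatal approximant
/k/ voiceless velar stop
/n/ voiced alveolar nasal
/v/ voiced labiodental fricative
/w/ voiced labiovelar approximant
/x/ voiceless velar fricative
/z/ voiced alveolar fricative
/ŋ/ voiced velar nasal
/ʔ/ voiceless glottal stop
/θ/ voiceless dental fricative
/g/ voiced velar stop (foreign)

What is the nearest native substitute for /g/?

/k/ is closest: same manner (stop), place distance 0 (velar→velar), voicing differs (+1); total 1. Next closest is /ʔ/ at distance 3.

k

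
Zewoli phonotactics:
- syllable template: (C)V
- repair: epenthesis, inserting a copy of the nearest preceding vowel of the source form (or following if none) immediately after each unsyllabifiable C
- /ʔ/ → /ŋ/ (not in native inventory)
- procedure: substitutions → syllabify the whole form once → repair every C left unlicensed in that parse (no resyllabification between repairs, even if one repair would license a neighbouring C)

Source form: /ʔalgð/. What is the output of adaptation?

ŋalagaða

Substitution: /ʔ/ → /ŋ/, giving /ŋalgð/.
Syllabifying with onset maximization leaves /l/, /g/, /ð/ stranded (no codas are permitted; onsets are limited to one consonant).
Epenthesis after each stranded consonant: /l/ → /la/, /g/ → /ga/, /ð/ → /ða/.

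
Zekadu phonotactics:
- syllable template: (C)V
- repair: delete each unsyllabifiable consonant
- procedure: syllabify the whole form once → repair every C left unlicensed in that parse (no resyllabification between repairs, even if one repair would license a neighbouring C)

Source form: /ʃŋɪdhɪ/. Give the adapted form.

Syllabifying with onset maximization leaves /ʃ/, /d/ stranded (no codas are permitted; onsets are limited to one consonant).
Deletion applies to /ʃ/, /d/.

ŋɪhɪ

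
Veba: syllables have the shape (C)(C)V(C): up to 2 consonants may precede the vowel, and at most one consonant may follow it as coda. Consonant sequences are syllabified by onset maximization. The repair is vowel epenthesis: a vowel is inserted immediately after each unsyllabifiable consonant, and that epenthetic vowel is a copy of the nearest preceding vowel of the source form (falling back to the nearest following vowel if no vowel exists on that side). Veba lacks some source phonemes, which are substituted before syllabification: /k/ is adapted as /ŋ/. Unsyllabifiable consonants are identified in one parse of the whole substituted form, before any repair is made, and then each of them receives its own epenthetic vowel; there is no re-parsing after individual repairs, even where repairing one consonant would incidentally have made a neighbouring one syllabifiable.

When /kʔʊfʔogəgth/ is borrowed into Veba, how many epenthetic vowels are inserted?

After substitution the input is /ŋʔʊfʔogəgth/.
The unsyllabifiable consonants are /t/, /h/; each receives one epenthetic vowel.

2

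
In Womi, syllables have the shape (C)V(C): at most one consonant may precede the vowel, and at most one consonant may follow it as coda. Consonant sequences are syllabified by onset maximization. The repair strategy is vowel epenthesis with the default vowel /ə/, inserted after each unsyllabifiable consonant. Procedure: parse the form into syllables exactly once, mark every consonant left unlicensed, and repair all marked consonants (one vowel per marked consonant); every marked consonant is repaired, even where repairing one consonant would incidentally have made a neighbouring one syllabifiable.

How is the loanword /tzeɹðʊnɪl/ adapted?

təzeɹðʊnɪl

Under (C)V(C), the unsyllabifiable consonants are /t/ (at most one coda consonant is licensed; onsets are limited to one consonant).
Epenthesis after each stranded consonant: /t/ → /tə/.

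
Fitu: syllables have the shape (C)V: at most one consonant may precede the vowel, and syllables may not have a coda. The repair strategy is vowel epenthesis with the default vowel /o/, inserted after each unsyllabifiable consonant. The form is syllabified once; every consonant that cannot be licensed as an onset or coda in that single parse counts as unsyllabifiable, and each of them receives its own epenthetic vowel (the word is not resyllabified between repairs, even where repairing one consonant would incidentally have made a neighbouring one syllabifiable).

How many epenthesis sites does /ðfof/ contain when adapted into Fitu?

2

The unsyllabifiable consonants are /ð/, /f/; each receives one epenthetic vowel.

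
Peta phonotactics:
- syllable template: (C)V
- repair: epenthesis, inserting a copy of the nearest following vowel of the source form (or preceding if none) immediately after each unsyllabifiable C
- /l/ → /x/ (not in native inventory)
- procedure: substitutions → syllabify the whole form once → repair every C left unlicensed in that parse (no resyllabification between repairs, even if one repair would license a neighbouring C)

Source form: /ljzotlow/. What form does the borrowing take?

Substitution: /l/ → /x/, giving /xjzotxow/.
The consonants /x/, /j/, /t/, /w/ cannot be parsed into a legal (C)V syllable (no codas are permitted; onsets are limited to one consonant).
Each unlicensed consonant becomes the onset of a new syllable: /x/ → /xo/, /j/ → /jo/, /t/ → /to/, /w/ → /wo/.

xojozotoxowo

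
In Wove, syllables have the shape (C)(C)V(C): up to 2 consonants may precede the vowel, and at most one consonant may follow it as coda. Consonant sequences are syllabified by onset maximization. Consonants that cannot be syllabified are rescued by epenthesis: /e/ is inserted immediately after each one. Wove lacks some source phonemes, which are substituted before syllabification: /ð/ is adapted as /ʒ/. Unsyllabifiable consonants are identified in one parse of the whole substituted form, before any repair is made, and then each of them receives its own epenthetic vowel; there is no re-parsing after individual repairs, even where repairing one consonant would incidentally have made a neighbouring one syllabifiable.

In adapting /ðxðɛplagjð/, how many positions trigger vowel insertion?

After substitution the input is /ʒxʒɛplagjʒ/.
The unsyllabifiable consonants are /ʒ/, /j/, /ʒ/; each receives one epenthetic vowel.

3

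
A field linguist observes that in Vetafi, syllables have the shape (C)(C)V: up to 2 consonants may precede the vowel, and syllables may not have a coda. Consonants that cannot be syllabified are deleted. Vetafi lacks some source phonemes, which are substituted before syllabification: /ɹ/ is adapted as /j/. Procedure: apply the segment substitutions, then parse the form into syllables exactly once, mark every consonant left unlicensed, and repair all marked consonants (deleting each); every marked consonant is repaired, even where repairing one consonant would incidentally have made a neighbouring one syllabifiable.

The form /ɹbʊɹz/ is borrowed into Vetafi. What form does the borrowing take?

jbʊ

Substitution: /ɹ/ → /j/, giving /jbʊjz/.
The consonants /j/, /z/ cannot be parsed into a legal (C)(C)V syllable (no codas are permitted; onsets may contain at most 2 consonants).
Deletion applies to /j/, /z/.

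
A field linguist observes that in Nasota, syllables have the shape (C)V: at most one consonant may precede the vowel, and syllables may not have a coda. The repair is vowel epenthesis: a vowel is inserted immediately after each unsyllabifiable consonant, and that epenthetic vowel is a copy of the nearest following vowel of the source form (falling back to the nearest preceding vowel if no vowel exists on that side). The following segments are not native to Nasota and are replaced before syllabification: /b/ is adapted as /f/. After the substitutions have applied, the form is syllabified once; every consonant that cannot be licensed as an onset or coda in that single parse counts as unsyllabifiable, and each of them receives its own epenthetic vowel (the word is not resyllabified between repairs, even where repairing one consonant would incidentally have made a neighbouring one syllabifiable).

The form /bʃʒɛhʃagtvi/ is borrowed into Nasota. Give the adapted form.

fɛʃɛʒɛhaʃagitivi

Substitution: /b/ → /f/, giving /fʃʒɛhʃagtvi/.
Syllabifying with onset maximization leaves /f/, /ʃ/, /h/, /g/, /t/ stranded (no codas are permitted; onsets are limited to one consonant).
Inserting the epenthetic vowel yields /f/ → /fɛ/, /ʃ/ → /ʃɛ/, /h/ → /ha/, /g/ → /gi/, /t/ → /ti/.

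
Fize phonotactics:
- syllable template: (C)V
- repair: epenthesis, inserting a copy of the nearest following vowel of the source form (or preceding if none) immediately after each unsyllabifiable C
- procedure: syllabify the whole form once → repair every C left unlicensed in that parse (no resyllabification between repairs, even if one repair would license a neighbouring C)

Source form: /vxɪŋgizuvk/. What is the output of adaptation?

The consonants /v/, /ŋ/, /v/, /k/ cannot be parsed into a legal (C)V syllable (no codas are permitted; onsets are limited to one consonant).
Inserting the epenthetic vowel yields /v/ → /vɪ/, /ŋ/ → /ŋi/, /v/ → /vu/, /k/ → /ku/.

vɪxɪŋigizuvuku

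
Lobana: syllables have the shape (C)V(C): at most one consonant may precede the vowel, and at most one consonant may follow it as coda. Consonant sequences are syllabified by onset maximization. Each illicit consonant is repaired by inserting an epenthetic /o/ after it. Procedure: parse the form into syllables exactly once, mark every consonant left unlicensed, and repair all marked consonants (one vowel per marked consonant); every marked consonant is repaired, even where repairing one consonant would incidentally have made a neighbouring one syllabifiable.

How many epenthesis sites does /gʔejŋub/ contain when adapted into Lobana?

1

The unsyllabifiable consonants are /g/; each receives one epenthetic vowel.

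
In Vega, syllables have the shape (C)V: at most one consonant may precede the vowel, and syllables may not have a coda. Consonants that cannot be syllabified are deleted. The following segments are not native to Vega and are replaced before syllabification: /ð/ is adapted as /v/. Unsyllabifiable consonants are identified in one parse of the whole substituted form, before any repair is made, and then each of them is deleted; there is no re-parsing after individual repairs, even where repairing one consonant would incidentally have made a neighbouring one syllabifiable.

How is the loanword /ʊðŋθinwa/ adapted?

ʊθiwa

Substitution: /ð/ → /v/, giving /ʊvŋθinwa/.
Under (C)V, the unsyllabifiable consonants are /v/, /ŋ/, /n/ (no codas are permitted; onsets are limited to one consonant).
Deleting the stranded consonants removes /v/, /ŋ/, /n/.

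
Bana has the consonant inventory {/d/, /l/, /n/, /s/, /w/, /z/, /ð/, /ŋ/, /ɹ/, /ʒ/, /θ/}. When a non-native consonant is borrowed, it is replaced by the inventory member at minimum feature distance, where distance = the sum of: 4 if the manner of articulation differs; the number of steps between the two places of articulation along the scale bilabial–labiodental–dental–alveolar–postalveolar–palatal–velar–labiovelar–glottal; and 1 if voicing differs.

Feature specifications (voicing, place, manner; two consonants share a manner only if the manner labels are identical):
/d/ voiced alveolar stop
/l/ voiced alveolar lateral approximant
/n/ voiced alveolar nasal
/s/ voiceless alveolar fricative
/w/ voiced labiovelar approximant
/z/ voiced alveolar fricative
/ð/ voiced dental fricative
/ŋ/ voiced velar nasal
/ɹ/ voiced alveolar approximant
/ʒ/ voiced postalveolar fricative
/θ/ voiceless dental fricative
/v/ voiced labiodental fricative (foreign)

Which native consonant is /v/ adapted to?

/ð/ is closest: same manner (fricative), place distance 1 (labiodental→dental), same voicing; total 1. Next closest is /z/ at distance 2.

ð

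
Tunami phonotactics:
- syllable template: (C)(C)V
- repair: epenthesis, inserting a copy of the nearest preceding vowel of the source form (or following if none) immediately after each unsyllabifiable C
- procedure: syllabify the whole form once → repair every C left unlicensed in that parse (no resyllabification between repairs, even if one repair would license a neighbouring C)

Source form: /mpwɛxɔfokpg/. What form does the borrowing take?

Under (C)(C)V, the unsyllabifiable consonants are /m/, /k/, /p/, /g/ (no codas are permitted; onsets may contain at most 2 consonants).
Each unlicensed consonant becomes the onset of a new syllable: /m/ → /mɛ/, /k/ → /ko/, /p/ → /po/, /g/ → /go/.

mɛpwɛxɔfokopogo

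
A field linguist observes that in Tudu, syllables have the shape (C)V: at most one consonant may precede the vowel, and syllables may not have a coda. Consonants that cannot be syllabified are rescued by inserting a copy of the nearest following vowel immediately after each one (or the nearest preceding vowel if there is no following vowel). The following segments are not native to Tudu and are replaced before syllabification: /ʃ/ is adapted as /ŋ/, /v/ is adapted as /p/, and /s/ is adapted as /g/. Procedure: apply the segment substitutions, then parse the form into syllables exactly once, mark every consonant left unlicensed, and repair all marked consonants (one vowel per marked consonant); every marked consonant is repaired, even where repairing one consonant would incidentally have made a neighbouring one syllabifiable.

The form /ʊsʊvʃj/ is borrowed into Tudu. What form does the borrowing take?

Substitution: /s/ → /g/, /v/ → /p/, /ʃ/ → /ŋ/, giving /ʊgʊpŋj/.
Under (C)V, the unsyllabifiable consonants are /p/, /ŋ/, /j/ (no codas are permitted; onsets are limited to one consonant).
Inserting the epenthetic vowel yields /p/ → /pʊ/, /ŋ/ → /ŋʊ/, /j/ → /jʊ/.

ʊgʊpʊŋʊjʊ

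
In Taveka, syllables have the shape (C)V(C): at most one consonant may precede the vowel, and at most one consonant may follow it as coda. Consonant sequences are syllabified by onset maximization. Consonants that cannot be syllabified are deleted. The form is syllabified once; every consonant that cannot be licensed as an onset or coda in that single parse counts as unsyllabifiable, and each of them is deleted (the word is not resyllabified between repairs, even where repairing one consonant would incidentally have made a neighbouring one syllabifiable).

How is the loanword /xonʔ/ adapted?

Syllabifying with onset maximization leaves /ʔ/ stranded (at most one coda consonant is licensed; onsets are limited to one consonant).
Deletion applies to /ʔ/.

xon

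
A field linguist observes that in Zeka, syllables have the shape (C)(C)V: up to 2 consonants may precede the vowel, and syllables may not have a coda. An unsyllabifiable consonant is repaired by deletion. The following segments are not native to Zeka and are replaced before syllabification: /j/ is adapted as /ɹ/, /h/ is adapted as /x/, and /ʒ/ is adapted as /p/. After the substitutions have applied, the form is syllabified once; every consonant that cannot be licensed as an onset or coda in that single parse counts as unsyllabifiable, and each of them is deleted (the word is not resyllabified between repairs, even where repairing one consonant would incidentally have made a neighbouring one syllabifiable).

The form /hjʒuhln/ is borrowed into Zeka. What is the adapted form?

ɹpu

Substitution: /h/ → /x/, /j/ → /ɹ/, /ʒ/ → /p/, giving /xɹpuxln/.
Under (C)(C)V, the unsyllabifiable consonants are /x/, /x/, /l/, /n/ (no codas are permitted; onsets may contain at most 2 consonants).
Each unlicensed consonant is deleted: /x/, /x/, /l/, /n/.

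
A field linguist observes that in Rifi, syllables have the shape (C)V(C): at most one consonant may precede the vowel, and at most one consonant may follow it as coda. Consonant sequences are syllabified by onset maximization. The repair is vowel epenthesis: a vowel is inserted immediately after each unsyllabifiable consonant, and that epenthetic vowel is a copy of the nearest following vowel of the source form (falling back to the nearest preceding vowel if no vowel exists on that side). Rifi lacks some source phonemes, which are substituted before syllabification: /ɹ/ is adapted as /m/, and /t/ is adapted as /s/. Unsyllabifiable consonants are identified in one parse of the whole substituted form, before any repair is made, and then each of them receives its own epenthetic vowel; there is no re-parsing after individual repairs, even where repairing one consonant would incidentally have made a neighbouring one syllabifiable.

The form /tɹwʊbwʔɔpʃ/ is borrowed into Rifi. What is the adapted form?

Substitution: /t/ → /s/, /ɹ/ → /m/, giving /smwʊbwʔɔpʃ/.
Syllabifying with onset maximization leaves /s/, /m/, /w/, /ʃ/ stranded (at most one coda consonant is licensed; onsets are limited to one consonant).
Epenthesis after each stranded consonant: /s/ → /sʊ/, /m/ → /mʊ/, /w/ → /wɔ/, /ʃ/ → /ʃɔ/.

sʊmʊwʊbwɔʔɔpʃɔ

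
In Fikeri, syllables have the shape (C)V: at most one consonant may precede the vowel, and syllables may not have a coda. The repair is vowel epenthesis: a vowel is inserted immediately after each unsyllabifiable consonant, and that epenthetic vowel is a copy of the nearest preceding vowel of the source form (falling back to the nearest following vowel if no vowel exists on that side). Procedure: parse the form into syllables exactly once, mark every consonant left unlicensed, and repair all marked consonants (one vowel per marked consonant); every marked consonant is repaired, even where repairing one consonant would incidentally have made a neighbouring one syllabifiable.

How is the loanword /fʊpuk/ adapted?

fʊpuku

The consonants /k/ cannot be parsed into a legal (C)V syllable (no codas are permitted; onsets are limited to one consonant).
Epenthesis after each stranded consonant: /k/ → /ku/.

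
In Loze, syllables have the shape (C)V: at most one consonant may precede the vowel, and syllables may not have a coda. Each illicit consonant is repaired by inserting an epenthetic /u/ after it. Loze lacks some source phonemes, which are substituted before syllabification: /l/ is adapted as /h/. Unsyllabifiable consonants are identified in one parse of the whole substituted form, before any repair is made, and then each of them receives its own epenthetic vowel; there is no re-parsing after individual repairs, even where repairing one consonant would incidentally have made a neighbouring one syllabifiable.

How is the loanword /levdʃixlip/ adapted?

hevuduʃixuhipu

Substitution: /l/ → /h/, giving /hevdʃixhip/.
The consonants /v/, /d/, /x/, /p/ cannot be parsed into a legal (C)V syllable (no codas are permitted; onsets are limited to one consonant).
Inserting the epenthetic vowel yields /v/ → /vu/, /d/ → /du/, /x/ → /xu/, /p/ → /pu/.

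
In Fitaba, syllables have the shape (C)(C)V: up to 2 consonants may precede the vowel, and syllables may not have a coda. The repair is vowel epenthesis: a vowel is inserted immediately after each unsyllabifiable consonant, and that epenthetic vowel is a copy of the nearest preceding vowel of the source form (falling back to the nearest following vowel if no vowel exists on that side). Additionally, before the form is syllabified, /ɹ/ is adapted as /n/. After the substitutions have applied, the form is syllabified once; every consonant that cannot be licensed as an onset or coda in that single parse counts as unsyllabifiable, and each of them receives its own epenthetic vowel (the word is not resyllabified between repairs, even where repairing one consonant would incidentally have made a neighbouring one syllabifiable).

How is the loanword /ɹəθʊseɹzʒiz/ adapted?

Substitution: /ɹ/ → /n/, giving /nəθʊsenzʒiz/.
Syllabifying with onset maximization leaves /n/, /z/ stranded (no codas are permitted; onsets may contain at most 2 consonants).
Epenthesis after each stranded consonant: /n/ → /ne/, /z/ → /zi/.

nəθʊsenezʒizi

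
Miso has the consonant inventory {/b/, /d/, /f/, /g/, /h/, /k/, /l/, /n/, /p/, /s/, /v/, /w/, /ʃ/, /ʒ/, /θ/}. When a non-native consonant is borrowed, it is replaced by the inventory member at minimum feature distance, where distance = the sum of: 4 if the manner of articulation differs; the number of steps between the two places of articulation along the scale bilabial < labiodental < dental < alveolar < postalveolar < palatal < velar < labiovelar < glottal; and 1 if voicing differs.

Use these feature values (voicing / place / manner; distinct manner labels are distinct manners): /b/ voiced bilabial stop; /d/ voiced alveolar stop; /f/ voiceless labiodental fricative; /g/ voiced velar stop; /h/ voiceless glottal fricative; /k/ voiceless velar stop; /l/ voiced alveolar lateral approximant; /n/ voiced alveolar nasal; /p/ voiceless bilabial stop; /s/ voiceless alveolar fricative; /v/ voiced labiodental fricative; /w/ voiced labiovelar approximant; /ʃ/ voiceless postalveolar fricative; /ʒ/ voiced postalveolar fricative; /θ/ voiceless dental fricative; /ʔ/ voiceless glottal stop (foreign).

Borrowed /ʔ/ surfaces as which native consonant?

/k/ is closest: same manner (stop), place distance 2 (glottal→velar), same voicing; total 2. Next closest is /g/ at distance 3.

k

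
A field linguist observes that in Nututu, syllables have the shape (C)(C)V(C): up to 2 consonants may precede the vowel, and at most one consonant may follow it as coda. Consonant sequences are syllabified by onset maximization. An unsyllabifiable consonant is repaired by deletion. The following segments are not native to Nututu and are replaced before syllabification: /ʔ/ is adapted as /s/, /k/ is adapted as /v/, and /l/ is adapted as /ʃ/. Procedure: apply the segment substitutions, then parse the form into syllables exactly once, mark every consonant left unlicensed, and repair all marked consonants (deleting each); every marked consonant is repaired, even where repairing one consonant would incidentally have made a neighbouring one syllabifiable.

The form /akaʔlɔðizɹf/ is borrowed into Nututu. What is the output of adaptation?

Substitution: /k/ → /v/, /ʔ/ → /s/, /l/ → /ʃ/, giving /avasʃɔðizɹf/.
Under (C)(C)V(C), the unsyllabifiable consonants are /ɹ/, /f/ (at most one coda consonant is licensed; onsets may contain at most 2 consonants).
Deleting the stranded consonants removes /ɹ/, /f/.

avasʃɔðiz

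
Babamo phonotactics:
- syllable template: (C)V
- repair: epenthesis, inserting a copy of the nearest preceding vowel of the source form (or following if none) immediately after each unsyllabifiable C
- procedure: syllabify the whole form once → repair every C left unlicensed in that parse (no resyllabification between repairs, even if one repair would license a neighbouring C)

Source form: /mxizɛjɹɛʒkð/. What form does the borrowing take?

mixizɛjɛɹɛʒɛkɛðɛ

Under (C)V, the unsyllabifiable consonants are /m/, /j/, /ʒ/, /k/, /ð/ (no codas are permitted; onsets are limited to one consonant).
Inserting the epenthetic vowel yields /m/ → /mi/, /j/ → /jɛ/, /ʒ/ → /ʒɛ/, /k/ → /kɛ/, /ð/ → /ðɛ/.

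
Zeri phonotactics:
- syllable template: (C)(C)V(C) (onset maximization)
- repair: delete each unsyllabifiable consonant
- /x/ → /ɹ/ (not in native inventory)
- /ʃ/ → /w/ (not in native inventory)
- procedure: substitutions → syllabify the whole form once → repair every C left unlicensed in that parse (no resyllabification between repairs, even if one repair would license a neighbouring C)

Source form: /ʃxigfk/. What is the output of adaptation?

wɹig

Substitution: /ʃ/ → /w/, /x/ → /ɹ/, giving /wɹigfk/.
Under (C)(C)V(C), the unsyllabifiable consonants are /f/, /k/ (at most one coda consonant is licensed; onsets may contain at most 2 consonants).
Deletion applies to /f/, /k/.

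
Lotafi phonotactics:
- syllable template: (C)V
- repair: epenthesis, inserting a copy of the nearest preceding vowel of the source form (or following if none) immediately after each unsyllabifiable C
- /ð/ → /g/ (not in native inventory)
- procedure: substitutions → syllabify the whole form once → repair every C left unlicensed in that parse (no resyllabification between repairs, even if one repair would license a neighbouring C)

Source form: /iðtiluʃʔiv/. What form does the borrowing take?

igitiluʃuʔivi

Substitution: /ð/ → /g/, giving /igtiluʃʔiv/.
Under (C)V, the unsyllabifiable consonants are /g/, /ʃ/, /v/ (no codas are permitted; onsets are limited to one consonant).
Each unlicensed consonant becomes the onset of a new syllable: /g/ → /gi/, /ʃ/ → /ʃu/, /v/ → /vi/.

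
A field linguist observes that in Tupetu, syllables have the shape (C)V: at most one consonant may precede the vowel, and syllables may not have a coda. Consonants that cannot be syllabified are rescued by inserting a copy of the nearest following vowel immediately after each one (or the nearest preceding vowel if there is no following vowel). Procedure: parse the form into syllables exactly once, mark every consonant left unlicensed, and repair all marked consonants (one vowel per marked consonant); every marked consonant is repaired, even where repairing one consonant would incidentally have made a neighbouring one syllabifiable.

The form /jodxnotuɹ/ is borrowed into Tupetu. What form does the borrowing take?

jodoxonotuɹu

Syllabifying with onset maximization leaves /d/, /x/, /ɹ/ stranded (no codas are permitted; onsets are limited to one consonant).
Inserting the epenthetic vowel yields /d/ → /do/, /x/ → /xo/, /ɹ/ → /ɹu/.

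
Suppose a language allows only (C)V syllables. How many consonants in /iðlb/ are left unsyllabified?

The consonants /ð/, /l/, /b/ cannot be parsed into a legal (C)V syllable (no codas are permitted; onsets are limited to one consonant).

3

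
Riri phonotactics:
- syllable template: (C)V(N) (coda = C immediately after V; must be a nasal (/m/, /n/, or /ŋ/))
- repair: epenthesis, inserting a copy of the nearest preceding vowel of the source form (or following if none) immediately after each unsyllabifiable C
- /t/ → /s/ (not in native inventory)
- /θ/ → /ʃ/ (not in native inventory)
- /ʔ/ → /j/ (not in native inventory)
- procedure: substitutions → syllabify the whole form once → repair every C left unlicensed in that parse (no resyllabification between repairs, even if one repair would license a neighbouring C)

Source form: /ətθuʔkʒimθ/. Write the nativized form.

əsəʃujukuʒimʃi

Substitution: /t/ → /s/, /θ/ → /ʃ/, /ʔ/ → /j/, giving /əsʃujkʒimʃ/.
Syllabifying with onset maximization leaves /s/, /j/, /k/, /ʃ/ stranded (only a nasal (/m/, /n/, or /ŋ/) is licensed in coda position; onsets are limited to one consonant).
Inserting the epenthetic vowel yields /s/ → /sə/, /j/ → /ju/, /k/ → /ku/, /ʃ/ → /ʃi/.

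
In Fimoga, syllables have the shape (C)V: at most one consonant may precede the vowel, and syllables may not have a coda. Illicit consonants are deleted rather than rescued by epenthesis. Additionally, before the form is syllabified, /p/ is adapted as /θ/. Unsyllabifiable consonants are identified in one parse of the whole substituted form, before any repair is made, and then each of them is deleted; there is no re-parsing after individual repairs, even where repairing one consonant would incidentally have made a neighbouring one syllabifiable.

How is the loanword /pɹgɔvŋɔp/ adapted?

Substitution: /p/ → /θ/, giving /θɹgɔvŋɔθ/.
The consonants /θ/, /ɹ/, /v/, /θ/ cannot be parsed into a legal (C)V syllable (no codas are permitted; onsets are limited to one consonant).
Each unlicensed consonant is deleted: /θ/, /ɹ/, /v/, /θ/.

gɔŋɔ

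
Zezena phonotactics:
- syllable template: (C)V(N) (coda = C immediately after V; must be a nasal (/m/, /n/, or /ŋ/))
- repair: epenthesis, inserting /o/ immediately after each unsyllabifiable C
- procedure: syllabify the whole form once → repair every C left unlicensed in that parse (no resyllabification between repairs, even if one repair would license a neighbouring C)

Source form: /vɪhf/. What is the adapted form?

Under (C)V(N), the unsyllabifiable consonants are /h/, /f/ (only a nasal (/m/, /n/, or /ŋ/) is licensed in coda position; onsets are limited to one consonant).
Inserting the epenthetic vowel yields /h/ → /ho/, /f/ → /fo/.

vɪhofo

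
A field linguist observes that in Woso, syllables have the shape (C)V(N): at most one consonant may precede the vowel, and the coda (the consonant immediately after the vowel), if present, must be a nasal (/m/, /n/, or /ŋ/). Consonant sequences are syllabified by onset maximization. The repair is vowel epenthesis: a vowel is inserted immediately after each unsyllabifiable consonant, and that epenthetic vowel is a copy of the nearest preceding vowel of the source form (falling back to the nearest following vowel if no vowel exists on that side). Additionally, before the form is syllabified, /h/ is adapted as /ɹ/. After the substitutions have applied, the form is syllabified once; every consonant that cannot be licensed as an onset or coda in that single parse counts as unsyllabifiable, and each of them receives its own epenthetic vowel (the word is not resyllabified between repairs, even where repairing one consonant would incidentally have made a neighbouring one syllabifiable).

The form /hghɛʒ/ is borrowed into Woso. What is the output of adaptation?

Substitution: /h/ → /ɹ/, giving /ɹgɹɛʒ/.
The consonants /ɹ/, /g/, /ʒ/ cannot be parsed into a legal (C)V(N) syllable (only a nasal (/m/, /n/, or /ŋ/) is licensed in coda position; onsets are limited to one consonant).
Each unlicensed consonant becomes the onset of a new syllable: /ɹ/ → /ɹɛ/, /g/ → /gɛ/, /ʒ/ → /ʒɛ/.

ɹɛgɛɹɛʒɛ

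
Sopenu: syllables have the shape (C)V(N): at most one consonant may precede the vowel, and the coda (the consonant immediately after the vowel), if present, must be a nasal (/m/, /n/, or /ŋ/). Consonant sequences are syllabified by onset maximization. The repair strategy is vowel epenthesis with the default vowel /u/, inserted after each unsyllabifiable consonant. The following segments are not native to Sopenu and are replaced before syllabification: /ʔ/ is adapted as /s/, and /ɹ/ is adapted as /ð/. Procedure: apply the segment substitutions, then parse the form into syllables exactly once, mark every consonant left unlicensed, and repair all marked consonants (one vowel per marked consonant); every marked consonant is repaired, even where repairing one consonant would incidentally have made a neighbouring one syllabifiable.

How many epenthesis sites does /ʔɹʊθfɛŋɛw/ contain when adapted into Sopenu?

3

After substitution the input is /sðʊθfɛŋɛw/.
The unsyllabifiable consonants are /s/, /θ/, /w/; each receives one epenthetic vowel.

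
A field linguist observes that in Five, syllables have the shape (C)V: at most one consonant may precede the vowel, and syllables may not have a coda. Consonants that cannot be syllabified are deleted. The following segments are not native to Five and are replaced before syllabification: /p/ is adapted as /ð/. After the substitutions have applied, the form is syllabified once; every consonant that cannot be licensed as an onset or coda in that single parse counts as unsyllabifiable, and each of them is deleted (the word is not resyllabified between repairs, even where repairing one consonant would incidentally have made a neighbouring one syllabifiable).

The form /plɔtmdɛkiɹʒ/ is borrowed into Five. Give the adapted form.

lɔdɛki

Substitution: /p/ → /ð/, giving /ðlɔtmdɛkiɹʒ/.
The consonants /ð/, /t/, /m/, /ɹ/, /ʒ/ cannot be parsed into a legal (C)V syllable (no codas are permitted; onsets are limited to one consonant).
Deletion applies to /ð/, /t/, /m/, /ɹ/, /ʒ/.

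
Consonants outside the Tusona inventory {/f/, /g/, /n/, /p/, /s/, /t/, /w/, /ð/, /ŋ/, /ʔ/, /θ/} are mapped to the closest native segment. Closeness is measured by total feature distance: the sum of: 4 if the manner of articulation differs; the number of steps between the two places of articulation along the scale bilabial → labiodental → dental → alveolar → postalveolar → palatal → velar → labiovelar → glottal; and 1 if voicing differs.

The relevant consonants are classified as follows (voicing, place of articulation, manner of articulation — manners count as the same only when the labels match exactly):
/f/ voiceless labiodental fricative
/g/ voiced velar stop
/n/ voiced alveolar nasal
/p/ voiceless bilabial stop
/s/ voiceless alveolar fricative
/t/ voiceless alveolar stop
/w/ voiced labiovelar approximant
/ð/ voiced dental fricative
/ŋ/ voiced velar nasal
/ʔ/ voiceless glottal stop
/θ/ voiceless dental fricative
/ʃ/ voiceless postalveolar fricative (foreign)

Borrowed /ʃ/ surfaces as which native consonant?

s

/s/ is closest: same manner (fricative), place distance 1 (postalveolar→alveolar), same voicing; total 1. Next closest is /θ/ at distance 2.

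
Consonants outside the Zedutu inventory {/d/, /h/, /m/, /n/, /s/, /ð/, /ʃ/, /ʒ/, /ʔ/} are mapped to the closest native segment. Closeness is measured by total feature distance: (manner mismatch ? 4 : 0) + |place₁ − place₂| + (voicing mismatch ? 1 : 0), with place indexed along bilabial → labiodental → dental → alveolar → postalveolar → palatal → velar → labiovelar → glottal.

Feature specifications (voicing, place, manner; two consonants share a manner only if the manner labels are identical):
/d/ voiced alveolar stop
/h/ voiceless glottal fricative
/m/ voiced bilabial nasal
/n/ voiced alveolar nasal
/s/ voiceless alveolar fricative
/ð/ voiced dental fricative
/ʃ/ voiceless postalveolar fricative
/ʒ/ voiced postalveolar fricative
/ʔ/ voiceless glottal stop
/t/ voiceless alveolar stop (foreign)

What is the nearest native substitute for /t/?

d

/d/ is closest: same manner (stop), place distance 0 (alveolar→alveolar), voicing differs (+1); total 1. Next closest is /s/ at distance 4.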